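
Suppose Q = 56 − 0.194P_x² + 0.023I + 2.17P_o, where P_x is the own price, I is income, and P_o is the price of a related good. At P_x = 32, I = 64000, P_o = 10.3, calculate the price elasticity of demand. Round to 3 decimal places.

-0.294

At the given point, Q = 56 − 0.194(32)² + 0.023(64000) + 2.17(10.3) = 56 − 198.656 + 1472 + 22.351 = 1351.695.
∂Q/∂P_x = −2·0.194·P_x = -12.416, so E_p = -12.416·(32/1351.695) ≈ -0.294.
|E_p| < 1: demand is inelastic.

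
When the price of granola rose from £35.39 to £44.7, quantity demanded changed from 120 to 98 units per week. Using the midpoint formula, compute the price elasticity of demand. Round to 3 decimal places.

%Δq = (98 − 120)/[(120 + 98)/2] = -22/109 ≈ -0.2018.
%Δp = (44.7 − 35.39)/[(35.39 + 44.7)/2] = 9.31/40.045 ≈ 0.2325.
Arc elasticity E = %Δq/%Δp ≈ -0.2018/0.2325 ≈ -0.868.
|E| < 1: demand is inelastic over this range.

-0.868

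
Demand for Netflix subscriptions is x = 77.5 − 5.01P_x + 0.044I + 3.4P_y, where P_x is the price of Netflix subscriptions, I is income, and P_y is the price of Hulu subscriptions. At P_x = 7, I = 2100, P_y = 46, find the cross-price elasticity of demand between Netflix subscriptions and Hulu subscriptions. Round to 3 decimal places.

0.537

Substituting, x = 77.5 − 5.01(7) + 0.044(2100) + 3.4(46) = 77.5 − 35.07 + 92.4 + 156.4 = 291.23.
∂x/∂P_y = +3.4, so E_xy = 3.4·(46/291.23) ≈ 0.537.
E_xy > 0: the goods are substitutes.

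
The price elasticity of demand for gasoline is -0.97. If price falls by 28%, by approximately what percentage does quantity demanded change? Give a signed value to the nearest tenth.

27.2

%ΔQ ≈ E × %ΔP = (-0.97) × (-28%) ≈ 27.2%.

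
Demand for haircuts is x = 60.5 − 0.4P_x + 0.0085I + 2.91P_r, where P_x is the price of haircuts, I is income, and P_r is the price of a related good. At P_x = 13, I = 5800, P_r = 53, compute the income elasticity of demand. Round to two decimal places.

0.19

At the given point, x = 60.5 − 0.4(13) + 0.0085(5800) + 2.91(53) = 60.5 − 5.2 + 49.3 + 154.23 = 258.83.
∂x/∂I = +0.0085, so E_I = 0.0085·(5800/258.83) ≈ 0.19.
E_I ∈ (0,1): normal good (necessity).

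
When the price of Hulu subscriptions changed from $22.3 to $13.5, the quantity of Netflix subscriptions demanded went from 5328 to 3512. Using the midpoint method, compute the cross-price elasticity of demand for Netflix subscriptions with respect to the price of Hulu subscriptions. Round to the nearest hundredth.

0.84

%ΔQ_x = (3512 − 5328)/[(5328+3512)/2] = -1816/4420 ≈ -0.4109.
%ΔP_y = (13.5 − 22.3)/[(22.3+13.5)/2] ≈ -0.4916.
E_xy = -0.4109/-0.4916 ≈ 0.84.
E_xy > 0, so Netflix subscriptions and Hulu subscriptions are substitutes.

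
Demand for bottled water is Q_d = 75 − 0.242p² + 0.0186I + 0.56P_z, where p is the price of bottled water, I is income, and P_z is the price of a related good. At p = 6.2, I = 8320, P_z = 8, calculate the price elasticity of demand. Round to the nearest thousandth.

Evaluating quantity at (p, I, P_z) gives Q_d = 75 − 0.242(6.2)² + 0.0186(8320) + 0.56(8) = 75 − 9.3025 + 154.752 + 4.48 = 224.9295.
∂Q_d/∂p = −2·0.242·p = -3.0008, so E_p = -3.0008·(6.2/224.9295) ≈ -0.083.
|E_p| < 1: demand is inelastic.

-0.083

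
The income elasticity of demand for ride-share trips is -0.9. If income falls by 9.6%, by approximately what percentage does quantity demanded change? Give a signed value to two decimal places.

%ΔQ ≈ E × %ΔI = (-0.9) × (-9.6%) = 8.64%.

8.64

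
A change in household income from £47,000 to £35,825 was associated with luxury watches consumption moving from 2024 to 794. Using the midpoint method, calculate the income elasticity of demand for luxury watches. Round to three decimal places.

3.235

%ΔQ = (794 − 2024)/[(2024+794)/2] = -1230/1409 ≈ -0.8730.
%ΔM = (35,825 − 47,000)/[(47,000+35,825)/2] = -11175/41412.5 ≈ -0.2698.
E_I = %ΔQ/%ΔM ≈ 3.235.
E_I > 1: normal good (luxury).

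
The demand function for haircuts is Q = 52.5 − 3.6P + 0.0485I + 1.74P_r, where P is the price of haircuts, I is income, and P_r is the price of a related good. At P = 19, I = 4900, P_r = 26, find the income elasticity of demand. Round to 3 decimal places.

Substituting, Q = 52.5 − 3.6(19) + 0.0485(4900) + 1.74(26) = 52.5 − 68.4 + 237.65 + 45.24 = 266.99.
∂Q/∂I = +0.0485, so E_I = 0.0485·(4900/266.99) ≈ 0.890.
E_I ∈ (0,1): normal good (necessity).

0.890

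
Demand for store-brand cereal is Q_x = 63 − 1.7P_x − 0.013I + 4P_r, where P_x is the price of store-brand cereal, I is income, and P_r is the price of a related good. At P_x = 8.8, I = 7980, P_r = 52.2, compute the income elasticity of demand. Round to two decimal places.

First evaluate Q_x: 63 − 1.7(8.8) − 0.013(7980) + 4(52.2) = 63 − 14.96 − 103.74 + 208.8 = 153.1.
∂Q_x/∂I = −0.013, so E_I = -0.013·(7980/153.1) ≈ -0.68.
E_I < 0: inferior good.

-0.68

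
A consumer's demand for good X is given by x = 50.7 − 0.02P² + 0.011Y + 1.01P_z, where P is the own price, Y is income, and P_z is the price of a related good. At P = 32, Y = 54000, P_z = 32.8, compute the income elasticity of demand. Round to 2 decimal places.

At the given point, x = 50.7 − 0.02(32)² + 0.011(54000) + 1.01(32.8) = 50.7 − 20.48 + 594 + 33.128 = 657.348.
∂x/∂Y = +0.011, so E_I = 0.011·(54000/657.348) ≈ 0.90.
E_I ∈ (0,1): normal good (necessity).

0.90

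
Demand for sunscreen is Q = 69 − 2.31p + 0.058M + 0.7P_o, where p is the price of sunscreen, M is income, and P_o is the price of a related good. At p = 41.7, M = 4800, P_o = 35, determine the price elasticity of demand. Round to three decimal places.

Q = 69 − 2.31(41.7) + 0.058(4800) + 0.7(35) = 69 − 96.327 + 278.4 + 24.5 = 275.573.
∂Q/∂p = −2.31, so E_p = (−2.31)·(41.7/275.573) ≈ -0.350.
|E_p| < 1: demand is inelastic.

-0.350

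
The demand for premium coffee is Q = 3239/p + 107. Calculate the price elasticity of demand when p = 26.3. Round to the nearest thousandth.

-0.535

At p = 26.3, Q = 230.1559.
dQ/dp = −3239/p² = −4.6827.
Point elasticity E = (dQ/dp)·(p/Q) = -4.6827 × 26.3/230.1559 ≈ -0.535.
|E| < 1, so demand is inelastic at this price.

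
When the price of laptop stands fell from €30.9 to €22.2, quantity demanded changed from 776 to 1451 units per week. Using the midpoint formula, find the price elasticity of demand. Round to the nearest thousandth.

%ΔQ = (1451 − 776)/[(776 + 1451)/2] = 675/1113.5 ≈ 0.6062.
%Δp = (22.2 − 30.9)/[(30.9 + 22.2)/2] = -8.7/26.55 ≈ -0.3277.
Arc elasticity E = %ΔQ/%Δp ≈ 0.6062/-0.3277 ≈ -1.850.
|E| > 1: demand is elastic over this range.

-1.850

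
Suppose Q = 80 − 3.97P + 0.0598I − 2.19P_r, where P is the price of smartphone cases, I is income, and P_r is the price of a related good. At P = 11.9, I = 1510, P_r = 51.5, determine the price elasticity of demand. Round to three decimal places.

-4.600

Evaluating quantity at (P, I, P_r) gives Q = 80 − 3.97(11.9) + 0.0598(1510) − 2.19(51.5) = 80 − 47.243 + 90.298 − 112.785 = 10.27.
∂Q/∂P = −3.97, so E_p = (−3.97)·(11.9/10.27) ≈ -4.600.
|E_p| > 1: demand is elastic.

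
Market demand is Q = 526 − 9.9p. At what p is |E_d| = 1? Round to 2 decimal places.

26.57

For linear demand Q = a − bp, E = −bp/(a − bp). |E| = 1 ⇒ bp = a − bp ⇒ p = a/(2b).
p = 526/(2·9.9) ≈ 26.57.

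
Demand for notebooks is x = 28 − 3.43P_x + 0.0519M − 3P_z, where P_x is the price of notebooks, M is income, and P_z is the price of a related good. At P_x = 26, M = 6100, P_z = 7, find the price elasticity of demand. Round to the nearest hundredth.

x = 28 − 3.43(26) + 0.0519(6100) − 3(7) = 28 − 89.18 + 316.59 − 21 = 234.41.
∂x/∂P_x = −3.43, so E_p = (−3.43)·(26/234.41) ≈ -0.38.
|E_p| < 1: demand is inelastic.

-0.38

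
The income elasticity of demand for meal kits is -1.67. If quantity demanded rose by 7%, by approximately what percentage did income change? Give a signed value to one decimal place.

%ΔQ ≈ E × %ΔI ⇒ %ΔI = %ΔQ / E = (7%)/(-1.67) ≈ -4.2%.

-4.2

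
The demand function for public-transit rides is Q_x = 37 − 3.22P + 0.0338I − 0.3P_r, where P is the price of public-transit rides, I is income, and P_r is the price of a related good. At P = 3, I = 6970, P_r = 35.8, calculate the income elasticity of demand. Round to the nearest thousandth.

Q_x = 37 − 3.22(3) + 0.0338(6970) − 0.3(35.8) = 37 − 9.66 + 235.586 − 10.74 = 252.186.
∂Q_x/∂I = +0.0338, so E_I = 0.0338·(6970/252.186) ≈ 0.934.
E_I ∈ (0,1): normal good (necessity).

0.934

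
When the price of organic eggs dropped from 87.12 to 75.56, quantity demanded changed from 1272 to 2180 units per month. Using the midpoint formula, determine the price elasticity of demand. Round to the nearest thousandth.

%ΔQ = (2180 − 1272)/[(1272 + 2180)/2] = 908/1726 ≈ 0.5261.
%Δp = (75.56 − 87.12)/[(87.12 + 75.56)/2] = -11.56/81.34 ≈ -0.1421.
Arc elasticity E = %ΔQ/%Δp ≈ 0.5261/-0.1421 ≈ -3.702.
|E| > 1: demand is elastic over this range.

-3.702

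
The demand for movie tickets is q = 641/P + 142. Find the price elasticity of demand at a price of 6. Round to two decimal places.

-0.43

At P = 6, q = 248.8333.
dq/dP = −641/P² = −17.8056.
Point elasticity E = (dq/dP)·(P/q) = -17.8056 × 6/248.8333 ≈ -0.43.
|E| < 1, so demand is inelastic at this price.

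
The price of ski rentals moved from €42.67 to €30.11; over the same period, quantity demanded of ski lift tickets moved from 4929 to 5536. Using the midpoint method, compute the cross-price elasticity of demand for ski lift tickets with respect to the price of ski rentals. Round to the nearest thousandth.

-0.336

%ΔQ_x = (5536 − 4929)/[(4929+5536)/2] = 607/5232.5 ≈ 0.1160.
%ΔP_y = (30.11 − 42.67)/[(42.67+30.11)/2] ≈ -0.3451.
E_xy = 0.1160/-0.3451 ≈ -0.336.
E_xy < 0, so ski lift tickets and ski rentals are complements.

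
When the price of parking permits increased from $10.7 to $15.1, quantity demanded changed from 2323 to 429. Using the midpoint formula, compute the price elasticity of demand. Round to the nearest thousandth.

-4.036

%ΔQ = (429 − 2323)/[(2323 + 429)/2] = -1894/1376 ≈ -1.3765.
%Δp = (15.1 − 10.7)/[(10.7 + 15.1)/2] = 4.4/12.9 ≈ 0.3411.
Arc elasticity E = %ΔQ/%Δp ≈ -1.3765/0.3411 ≈ -4.036.
|E| > 1: demand is elastic over this range.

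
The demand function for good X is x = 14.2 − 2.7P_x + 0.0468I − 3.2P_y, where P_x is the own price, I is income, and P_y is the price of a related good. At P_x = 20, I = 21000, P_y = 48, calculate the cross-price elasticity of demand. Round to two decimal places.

-0.19

First evaluate x: 14.2 − 2.7(20) + 0.0468(21000) − 3.2(48) = 14.2 − 54 + 982.8 − 153.6 = 789.4.
∂x/∂P_y = −3.2, so E_xy = -3.2·(48/789.4) ≈ -0.19.
E_xy < 0: the goods are complements.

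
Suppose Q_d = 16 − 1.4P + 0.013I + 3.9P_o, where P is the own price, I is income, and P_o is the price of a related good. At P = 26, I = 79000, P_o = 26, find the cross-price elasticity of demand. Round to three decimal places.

Substituting, Q_d = 16 − 1.4(26) + 0.013(79000) + 3.9(26) = 16 − 36.4 + 1027 + 101.4 = 1108.
∂Q_d/∂P_o = +3.9, so E_xy = 3.9·(26/1108) ≈ 0.092.
E_xy > 0: the goods are substitutes.

0.092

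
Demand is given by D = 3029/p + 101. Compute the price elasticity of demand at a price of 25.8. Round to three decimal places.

At p = 25.8, D = 218.4031.
dD/dp = −3029/p² = −4.5505.
Point elasticity E = (dD/dp)·(p/D) = -4.5505 × 25.8/218.4031 ≈ -0.538.
|E| < 1, so demand is inelastic at this price.

-0.538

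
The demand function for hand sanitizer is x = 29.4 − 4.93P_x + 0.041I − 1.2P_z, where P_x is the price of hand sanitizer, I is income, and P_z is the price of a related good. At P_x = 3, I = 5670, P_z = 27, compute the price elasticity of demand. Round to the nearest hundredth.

First evaluate x: 29.4 − 4.93(3) + 0.041(5670) − 1.2(27) = 29.4 − 14.79 + 232.47 − 32.4 = 214.68.
∂x/∂P_x = −4.93, so E_p = (−4.93)·(3/214.68) ≈ -0.07.
|E_p| < 1: demand is inelastic.

-0.07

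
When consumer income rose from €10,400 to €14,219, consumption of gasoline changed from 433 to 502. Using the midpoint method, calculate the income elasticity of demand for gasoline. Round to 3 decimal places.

%ΔQ = (502 − 433)/[(433+502)/2] = 69/467.5 ≈ 0.1476.
%ΔM = (14,219 − 10,400)/[(10,400+14,219)/2] = 3819/12309.5 ≈ 0.3102.
E_I = %ΔQ/%ΔM ≈ 0.476.
E_I ∈ (0,1): normal good (necessity).

0.476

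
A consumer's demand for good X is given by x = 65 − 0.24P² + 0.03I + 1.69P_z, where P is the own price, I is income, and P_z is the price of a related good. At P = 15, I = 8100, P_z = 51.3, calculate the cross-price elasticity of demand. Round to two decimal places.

Evaluating quantity at (P, I, P_z) gives x = 65 − 0.24(15)² + 0.03(8100) + 1.69(51.3) = 65 − 54 + 243 + 86.697 = 340.697.
∂x/∂P_z = +1.69, so E_xy = 1.69·(51.3/340.697) ≈ 0.25.
E_xy > 0: the goods are substitutes.

0.25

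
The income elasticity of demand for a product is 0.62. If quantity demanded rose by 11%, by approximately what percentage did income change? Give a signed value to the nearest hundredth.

17.74

%ΔQ ≈ E × %ΔI ⇒ %ΔI = %ΔQ / E = (11%)/(0.62) ≈ 17.74%.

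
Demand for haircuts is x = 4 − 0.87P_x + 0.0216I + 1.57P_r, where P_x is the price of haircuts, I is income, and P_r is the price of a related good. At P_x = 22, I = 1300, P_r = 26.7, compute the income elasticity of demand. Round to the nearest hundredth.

First evaluate x: 4 − 0.87(22) + 0.0216(1300) + 1.57(26.7) = 4 − 19.14 + 28.08 + 41.919 = 54.859.
∂x/∂I = +0.0216, so E_I = 0.0216·(1300/54.859) ≈ 0.51.
E_I ∈ (0,1): normal good (necessity).

0.51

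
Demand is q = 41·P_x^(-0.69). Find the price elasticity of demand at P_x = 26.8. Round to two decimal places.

-0.69

For a Cobb–Douglas (constant-elasticity) form q = A·P_x^α·…, the elasticity with respect to P_x equals the exponent α at every point.
Here the exponent on P_x is -0.69, so the price elasticity of demand is -0.69.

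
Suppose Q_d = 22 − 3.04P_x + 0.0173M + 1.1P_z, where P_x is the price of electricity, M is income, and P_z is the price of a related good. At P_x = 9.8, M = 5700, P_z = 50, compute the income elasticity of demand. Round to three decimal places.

0.676

First evaluate Q_d: 22 − 3.04(9.8) + 0.0173(5700) + 1.1(50) = 22 − 29.792 + 98.61 + 55 = 145.818.
∂Q_d/∂M = +0.0173, so E_I = 0.0173·(5700/145.818) ≈ 0.676.
E_I ∈ (0,1): normal good (necessity).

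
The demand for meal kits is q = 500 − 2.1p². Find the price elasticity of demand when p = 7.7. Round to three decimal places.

-0.663

At p = 7.7, q = 375.491.
dq/dp = −2·2.1·p = −32.34.
Point elasticity E = (dq/dp)·(p/q) = -32.34 × 7.7/375.491 ≈ -0.663.
|E| < 1, so demand is inelastic at this price.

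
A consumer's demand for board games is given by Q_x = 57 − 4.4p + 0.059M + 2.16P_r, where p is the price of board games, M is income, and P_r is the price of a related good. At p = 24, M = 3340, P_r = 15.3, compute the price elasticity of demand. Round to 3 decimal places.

-0.582

At the given point, Q_x = 57 − 4.4(24) + 0.059(3340) + 2.16(15.3) = 57 − 105.6 + 197.06 + 33.048 = 181.508.
∂Q_x/∂p = −4.4, so E_p = (−4.4)·(24/181.508) ≈ -0.582.
|E_p| < 1: demand is inelastic.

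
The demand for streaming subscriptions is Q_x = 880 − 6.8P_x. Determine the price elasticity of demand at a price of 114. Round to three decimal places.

-7.397

At P_x = 114, Q_x = 104.8.
dQ_x/dP_x = −6.8.
Point elasticity E = (dQ_x/dP_x)·(P_x/Q_x) = -6.8 × 114/104.8 ≈ -7.397.
|E| > 1, so demand is elastic at this price.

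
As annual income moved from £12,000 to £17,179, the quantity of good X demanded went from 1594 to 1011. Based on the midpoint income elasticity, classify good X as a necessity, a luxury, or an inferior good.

inferior

%ΔQ = (1011 − 1594)/[(1594+1011)/2] = -583/1302.5 ≈ -0.4476.
%ΔI = (17,179 − 12,000)/[(12,000+17,179)/2] = 5179/14589.5 ≈ 0.3550.
E_I = %ΔQ/%ΔI ≈ -1.261.
E_I < 0: inferior good.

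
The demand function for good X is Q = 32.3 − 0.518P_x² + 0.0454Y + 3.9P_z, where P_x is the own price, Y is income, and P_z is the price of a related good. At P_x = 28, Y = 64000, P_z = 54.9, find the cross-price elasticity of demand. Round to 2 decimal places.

At the given point, Q = 32.3 − 0.518(28)² + 0.0454(64000) + 3.9(54.9) = 32.3 − 406.112 + 2905.6 + 214.11 = 2745.898.
∂Q/∂P_z = +3.9, so E_xy = 3.9·(54.9/2745.898) ≈ 0.08.
E_xy > 0: the goods are substitutes.

0.08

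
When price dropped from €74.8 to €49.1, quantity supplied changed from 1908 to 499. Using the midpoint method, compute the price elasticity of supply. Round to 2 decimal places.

%Δq = (499 − 1908)/[(1908 + 499)/2] = -1409/1203.5 ≈ -1.1708.
%Δp = (49.1 − 74.8)/[(74.8 + 49.1)/2] = -25.7/61.95 ≈ -0.4149.
Arc elasticity E = %Δq/%Δp ≈ -1.1708/-0.4149 ≈ 2.82.
|E| > 1: supply is elastic over this range.

2.82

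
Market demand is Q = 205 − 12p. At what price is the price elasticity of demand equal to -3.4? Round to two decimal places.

13.20

Set −bp/(a − bp) = −3.4 ⇒ bp = 3.4(a − bp) ⇒ bp(1+3.4) = 3.4·a.
p = 3.4·205/(12·4.4) ≈ 13.20.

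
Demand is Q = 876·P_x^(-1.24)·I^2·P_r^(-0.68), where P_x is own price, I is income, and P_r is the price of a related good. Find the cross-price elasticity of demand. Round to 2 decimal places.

For a Cobb–Douglas (constant-elasticity) form Q = A·P_r^α·…, the elasticity with respect to P_r equals the exponent α at every point.
Here the exponent on P_r is -0.68, so the cross-price elasticity of demand is -0.68.

-0.68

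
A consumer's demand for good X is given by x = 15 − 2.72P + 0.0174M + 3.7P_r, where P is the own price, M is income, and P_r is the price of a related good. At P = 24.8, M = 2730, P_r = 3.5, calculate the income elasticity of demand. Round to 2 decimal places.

5.94

Evaluating quantity at (P, M, P_r) gives x = 15 − 2.72(24.8) + 0.0174(2730) + 3.7(3.5) = 15 − 67.456 + 47.502 + 12.95 = 7.996.
∂x/∂M = +0.0174, so E_I = 0.0174·(2730/7.996) ≈ 5.94.
E_I > 1: normal good (luxury).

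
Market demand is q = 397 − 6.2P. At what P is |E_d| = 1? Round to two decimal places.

32.02

For linear demand q = a − bP, E = −bP/(a − bP). |E| = 1 ⇒ bP = a − bP ⇒ P = a/(2b).
P = 397/(2·6.2) ≈ 32.02.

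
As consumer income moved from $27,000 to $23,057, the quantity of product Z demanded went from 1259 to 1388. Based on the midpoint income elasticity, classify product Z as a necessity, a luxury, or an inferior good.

%ΔQ = (1388 − 1259)/[(1259+1388)/2] = 129/1323.5 ≈ 0.0975.
%ΔI = (23,057 − 27,000)/[(27,000+23,057)/2] = -3943/25028.5 ≈ -0.1575.
E_I = %ΔQ/%ΔI ≈ -0.619.
E_I < 0: inferior good.

inferior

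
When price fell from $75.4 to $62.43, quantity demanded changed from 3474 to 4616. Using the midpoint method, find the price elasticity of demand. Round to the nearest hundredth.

-1.50

%ΔQ = (4616 − 3474)/[(3474 + 4616)/2] = 1142/4045 ≈ 0.2823.
%ΔP = (62.43 − 75.4)/[(75.4 + 62.43)/2] = -12.97/68.915 ≈ -0.1882.
Arc elasticity E = %ΔQ/%ΔP ≈ 0.2823/-0.1882 ≈ -1.50.
|E| > 1: demand is elastic over this range.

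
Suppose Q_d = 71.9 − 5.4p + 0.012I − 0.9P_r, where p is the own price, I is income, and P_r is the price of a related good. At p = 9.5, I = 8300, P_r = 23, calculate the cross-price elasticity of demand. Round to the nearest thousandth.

-0.208

First evaluate Q_d: 71.9 − 5.4(9.5) + 0.012(8300) − 0.9(23) = 71.9 − 51.3 + 99.6 − 20.7 = 99.5.
∂Q_d/∂P_r = −0.9, so E_xy = -0.9·(23/99.5) ≈ -0.208.
E_xy < 0: the goods are complements.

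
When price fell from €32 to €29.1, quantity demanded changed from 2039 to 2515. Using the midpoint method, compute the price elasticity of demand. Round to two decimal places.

-2.20

%Δq = (2515 − 2039)/[(2039 + 2515)/2] = 476/2277 ≈ 0.2090.
%Δp = (29.1 − 32)/[(32 + 29.1)/2] = -2.9/30.55 ≈ -0.0949.
Arc elasticity E = %Δq/%Δp ≈ 0.2090/-0.0949 ≈ -2.20.
|E| > 1: demand is elastic over this range.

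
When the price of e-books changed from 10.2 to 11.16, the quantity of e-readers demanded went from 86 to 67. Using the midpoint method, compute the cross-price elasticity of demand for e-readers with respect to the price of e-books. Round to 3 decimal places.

-2.763

%ΔQ_x = (67 − 86)/[(86+67)/2] = -19/76.5 ≈ -0.2484.
%ΔP_y = (11.16 − 10.2)/[(10.2+11.16)/2] ≈ 0.0899.
E_xy = -0.2484/0.0899 ≈ -2.763.
E_xy < 0, so e-readers and e-books are complements.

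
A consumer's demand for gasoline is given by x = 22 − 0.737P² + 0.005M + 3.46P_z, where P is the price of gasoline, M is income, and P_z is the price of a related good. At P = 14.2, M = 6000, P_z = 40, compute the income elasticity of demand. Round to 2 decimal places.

0.72

First evaluate x: 22 − 0.737(14.2)² + 0.005(6000) + 3.46(40) = 22 − 148.6087 + 30 + 138.4 = 41.7913.
∂x/∂M = +0.005, so E_I = 0.005·(6000/41.7913) ≈ 0.72.
E_I ∈ (0,1): normal good (necessity).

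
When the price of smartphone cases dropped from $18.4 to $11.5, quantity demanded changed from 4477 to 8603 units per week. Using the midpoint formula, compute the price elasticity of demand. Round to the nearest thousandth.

-1.367

%ΔQ = (8603 − 4477)/[(4477 + 8603)/2] = 4126/6540 ≈ 0.6309.
%Δp = (11.5 − 18.4)/[(18.4 + 11.5)/2] = -6.9/14.95 ≈ -0.4615.
Arc elasticity E = %ΔQ/%Δp ≈ 0.6309/-0.4615 ≈ -1.367.
|E| > 1: demand is elastic over this range.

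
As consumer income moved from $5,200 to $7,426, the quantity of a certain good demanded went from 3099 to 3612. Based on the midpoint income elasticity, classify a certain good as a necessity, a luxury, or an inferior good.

%ΔQ = (3612 − 3099)/[(3099+3612)/2] = 513/3355.5 ≈ 0.1529.
%ΔI = (7,426 − 5,200)/[(5,200+7,426)/2] = 2226/6313 ≈ 0.3526.
E_I = %ΔQ/%ΔI ≈ 0.434.
E_I ∈ (0,1): normal good (necessity).

necessity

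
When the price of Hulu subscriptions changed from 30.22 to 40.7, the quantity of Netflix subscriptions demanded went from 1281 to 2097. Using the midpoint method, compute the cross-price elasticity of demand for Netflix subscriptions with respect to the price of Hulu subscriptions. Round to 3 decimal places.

1.635

%ΔQ_x = (2097 − 1281)/[(1281+2097)/2] = 816/1689 ≈ 0.4831.
%ΔP_y = (40.7 − 30.22)/[(30.22+40.7)/2] ≈ 0.2955.
E_xy = 0.4831/0.2955 ≈ 1.635.
E_xy > 0, so Netflix subscriptions and Hulu subscriptions are substitutes.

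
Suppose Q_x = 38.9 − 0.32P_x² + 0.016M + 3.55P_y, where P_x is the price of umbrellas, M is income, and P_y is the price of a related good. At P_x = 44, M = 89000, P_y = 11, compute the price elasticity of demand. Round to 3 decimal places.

Substituting, Q_x = 38.9 − 0.32(44)² + 0.016(89000) + 3.55(11) = 38.9 − 619.52 + 1424 + 39.05 = 882.43.
∂Q_x/∂P_x = −2·0.32·P_x = -28.16, so E_p = -28.16·(44/882.43) ≈ -1.404.
|E_p| > 1: demand is elastic.

-1.404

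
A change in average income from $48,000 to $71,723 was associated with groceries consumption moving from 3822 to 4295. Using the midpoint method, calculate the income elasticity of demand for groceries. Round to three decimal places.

%ΔQ = (4295 − 3822)/[(3822+4295)/2] = 473/4058.5 ≈ 0.1165.
%ΔM = (71,723 − 48,000)/[(48,000+71,723)/2] = 23723/59861.5 ≈ 0.3963.
E_I = %ΔQ/%ΔM ≈ 0.294.
E_I ∈ (0,1): normal good (necessity).

0.294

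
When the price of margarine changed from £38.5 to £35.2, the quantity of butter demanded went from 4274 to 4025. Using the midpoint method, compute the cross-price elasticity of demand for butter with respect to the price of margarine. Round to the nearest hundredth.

%ΔQ_x = (4025 − 4274)/[(4274+4025)/2] = -249/4149.5 ≈ -0.0600.
%ΔP_y = (35.2 − 38.5)/[(38.5+35.2)/2] ≈ -0.0896.
E_xy = -0.0600/-0.0896 ≈ 0.67.
E_xy > 0, so butter and margarine are substitutes.

0.67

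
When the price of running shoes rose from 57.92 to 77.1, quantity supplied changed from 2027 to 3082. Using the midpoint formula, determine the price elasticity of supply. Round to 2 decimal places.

%Δq = (3082 − 2027)/[(2027 + 3082)/2] = 1055/2554.5 ≈ 0.4130.
%ΔP = (77.1 − 57.92)/[(57.92 + 77.1)/2] = 19.18/67.51 ≈ 0.2841.
Arc elasticity E = %Δq/%ΔP ≈ 0.4130/0.2841 ≈ 1.45.
|E| > 1: supply is elastic over this range.

1.45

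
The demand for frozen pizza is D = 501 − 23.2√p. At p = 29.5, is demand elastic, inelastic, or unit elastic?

At p = 29.5, D = 374.9917.
dD/dp = −23.2/(2√p) = −23.2/(2·5.4314).
Point elasticity E = (dD/dp)·(p/D) = -2.1357 × 29.5/374.9917 ≈ -0.168.
|E| ≈ 0.168 < 1, so demand is inelastic.

inelastic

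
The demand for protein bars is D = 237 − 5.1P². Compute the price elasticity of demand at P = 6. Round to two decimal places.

-6.88

At P = 6, D = 53.4.
dD/dP = −2·5.1·P = −61.2.
Point elasticity E = (dD/dP)·(P/D) = -61.2 × 6/53.4 ≈ -6.88.
|E| > 1, so demand is elastic at this price.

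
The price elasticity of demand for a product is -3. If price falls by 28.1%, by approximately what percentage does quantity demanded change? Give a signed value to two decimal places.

%ΔQ ≈ E × %ΔP = (-3) × (-28.1%) = 84.30%.

84.30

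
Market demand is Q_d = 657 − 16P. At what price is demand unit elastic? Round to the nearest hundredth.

20.53

For linear demand Q_d = a − bP, E = −bP/(a − bP). |E| = 1 ⇒ bP = a − bP ⇒ P = a/(2b).
P = 657/(2·16) ≈ 20.53.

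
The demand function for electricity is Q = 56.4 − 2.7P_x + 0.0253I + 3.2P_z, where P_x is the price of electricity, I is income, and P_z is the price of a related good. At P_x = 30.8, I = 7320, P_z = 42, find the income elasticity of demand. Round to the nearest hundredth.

At the given point, Q = 56.4 − 2.7(30.8) + 0.0253(7320) + 3.2(42) = 56.4 − 83.16 + 185.196 + 134.4 = 292.836.
∂Q/∂I = +0.0253, so E_I = 0.0253·(7320/292.836) ≈ 0.63.
E_I ∈ (0,1): normal good (necessity).

0.63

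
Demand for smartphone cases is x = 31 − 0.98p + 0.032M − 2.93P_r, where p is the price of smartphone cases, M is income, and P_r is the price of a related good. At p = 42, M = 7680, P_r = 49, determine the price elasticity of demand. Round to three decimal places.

x = 31 − 0.98(42) + 0.032(7680) − 2.93(49) = 31 − 41.16 + 245.76 − 143.57 = 92.03.
∂x/∂p = −0.98, so E_p = (−0.98)·(42/92.03) ≈ -0.447.
|E_p| < 1: demand is inelastic.

-0.447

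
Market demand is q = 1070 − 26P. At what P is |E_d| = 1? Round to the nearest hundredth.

20.58

For linear demand q = a − bP, E = −bP/(a − bP). |E| = 1 ⇒ bP = a − bP ⇒ P = a/(2b).
P = 1070/(2·26) ≈ 20.58.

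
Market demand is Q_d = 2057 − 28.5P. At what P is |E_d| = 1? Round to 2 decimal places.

For linear demand Q_d = a − bP, E = −bP/(a − bP). |E| = 1 ⇒ bP = a − bP ⇒ P = a/(2b).
P = 2057/(2·28.5) ≈ 36.09.

36.09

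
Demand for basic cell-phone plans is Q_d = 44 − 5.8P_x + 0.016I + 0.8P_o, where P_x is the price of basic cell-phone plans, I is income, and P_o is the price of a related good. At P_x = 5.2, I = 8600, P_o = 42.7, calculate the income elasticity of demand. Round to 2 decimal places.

0.74

Q_d = 44 − 5.8(5.2) + 0.016(8600) + 0.8(42.7) = 44 − 30.16 + 137.6 + 34.16 = 185.6.
∂Q_d/∂I = +0.016, so E_I = 0.016·(8600/185.6) ≈ 0.74.
E_I ∈ (0,1): normal good (necessity).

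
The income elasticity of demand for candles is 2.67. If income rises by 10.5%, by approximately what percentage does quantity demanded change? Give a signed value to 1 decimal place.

28.0

%ΔQ ≈ E × %ΔI = (2.67) × (10.5%) ≈ 28.0%.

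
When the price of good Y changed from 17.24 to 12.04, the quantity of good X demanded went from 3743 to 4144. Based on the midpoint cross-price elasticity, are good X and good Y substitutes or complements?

complements

%ΔQ_x = (4144 − 3743)/[(3743+4144)/2] = 401/3943.5 ≈ 0.1017.
%ΔP_y = (12.04 − 17.24)/[(17.24+12.04)/2] ≈ -0.3552.
E_xy = 0.1017/-0.3552 ≈ -0.286.
E_xy < 0, so the goods are complements.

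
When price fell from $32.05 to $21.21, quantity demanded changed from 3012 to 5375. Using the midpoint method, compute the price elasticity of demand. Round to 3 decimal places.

-1.384

%ΔQ = (5375 − 3012)/[(3012 + 5375)/2] = 2363/4193.5 ≈ 0.5635.
%ΔP = (21.21 − 32.05)/[(32.05 + 21.21)/2] = -10.84/26.63 ≈ -0.4071.
Arc elasticity E = %ΔQ/%ΔP ≈ 0.5635/-0.4071 ≈ -1.384.
|E| > 1: demand is elastic over this range.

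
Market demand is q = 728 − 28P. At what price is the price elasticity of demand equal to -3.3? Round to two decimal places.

Set −bP/(a − bP) = −3.3 ⇒ bP = 3.3(a − bP) ⇒ bP(1+3.3) = 3.3·a.
P = 3.3·728/(28·4.3) ≈ 19.95.

19.95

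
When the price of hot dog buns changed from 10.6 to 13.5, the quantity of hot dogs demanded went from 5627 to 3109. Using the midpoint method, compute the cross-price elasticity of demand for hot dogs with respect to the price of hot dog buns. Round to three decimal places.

%ΔQ_x = (3109 − 5627)/[(5627+3109)/2] = -2518/4368 ≈ -0.5765.
%ΔP_y = (13.5 − 10.6)/[(10.6+13.5)/2] ≈ 0.2407.
E_xy = -0.5765/0.2407 ≈ -2.395.
E_xy < 0, so hot dogs and hot dog buns are complements.

-2.395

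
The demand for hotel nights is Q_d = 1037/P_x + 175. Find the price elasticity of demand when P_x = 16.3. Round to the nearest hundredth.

At P_x = 16.3, Q_d = 238.6196.
dQ_d/dP_x = −1037/P_x² = −3.903.
Point elasticity E = (dQ_d/dP_x)·(P_x/Q_d) = -3.903 × 16.3/238.6196 ≈ -0.27.
|E| < 1, so demand is inelastic at this price.

-0.27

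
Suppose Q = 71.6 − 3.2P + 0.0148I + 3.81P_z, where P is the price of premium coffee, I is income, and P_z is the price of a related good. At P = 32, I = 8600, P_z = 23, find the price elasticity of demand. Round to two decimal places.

-0.56

Q = 71.6 − 3.2(32) + 0.0148(8600) + 3.81(23) = 71.6 − 102.4 + 127.28 + 87.63 = 184.11.
∂Q/∂P = −3.2, so E_p = (−3.2)·(32/184.11) ≈ -0.56.
|E_p| < 1: demand is inelastic.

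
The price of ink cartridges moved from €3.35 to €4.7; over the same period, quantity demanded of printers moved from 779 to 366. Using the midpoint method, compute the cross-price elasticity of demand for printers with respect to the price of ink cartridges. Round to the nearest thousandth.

%ΔQ_x = (366 − 779)/[(779+366)/2] = -413/572.5 ≈ -0.7214.
%ΔP_y = (4.7 − 3.35)/[(3.35+4.7)/2] ≈ 0.3354.
E_xy = -0.7214/0.3354 ≈ -2.151.
E_xy < 0, so printers and ink cartridges are complements.

-2.151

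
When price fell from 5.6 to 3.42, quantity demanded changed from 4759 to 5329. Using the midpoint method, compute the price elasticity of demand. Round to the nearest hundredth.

%ΔQ = (5329 − 4759)/[(4759 + 5329)/2] = 570/5044 ≈ 0.1130.
%Δp = (3.42 − 5.6)/[(5.6 + 3.42)/2] = -2.18/4.51 ≈ -0.4834.
Arc elasticity E = %ΔQ/%Δp ≈ 0.1130/-0.4834 ≈ -0.23.
|E| < 1: demand is inelastic over this range.

-0.23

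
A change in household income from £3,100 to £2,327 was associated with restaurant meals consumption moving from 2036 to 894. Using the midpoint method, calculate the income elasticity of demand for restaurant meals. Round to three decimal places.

%ΔQ = (894 − 2036)/[(2036+894)/2] = -1142/1465 ≈ -0.7795.
%ΔI = (2,327 − 3,100)/[(3,100+2,327)/2] = -773/2713.5 ≈ -0.2849.
E_I = %ΔQ/%ΔI ≈ 2.736.
E_I > 1: normal good (luxury).

2.736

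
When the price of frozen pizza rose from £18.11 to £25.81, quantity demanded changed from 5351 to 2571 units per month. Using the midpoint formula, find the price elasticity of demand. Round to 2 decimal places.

%ΔQ = (2571 − 5351)/[(5351 + 2571)/2] = -2780/3961 ≈ -0.7018.
%Δp = (25.81 − 18.11)/[(18.11 + 25.81)/2] = 7.7/21.96 ≈ 0.3506.
Arc elasticity E = %ΔQ/%Δp ≈ -0.7018/0.3506 ≈ -2.00.
|E| > 1: demand is elastic over this range.

-2.00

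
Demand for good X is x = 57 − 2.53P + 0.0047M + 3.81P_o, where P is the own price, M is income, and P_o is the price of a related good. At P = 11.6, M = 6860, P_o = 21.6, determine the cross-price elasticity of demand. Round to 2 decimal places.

At the given point, x = 57 − 2.53(11.6) + 0.0047(6860) + 3.81(21.6) = 57 − 29.348 + 32.242 + 82.296 = 142.19.
∂x/∂P_o = +3.81, so E_xy = 3.81·(21.6/142.19) ≈ 0.58.
E_xy > 0: the goods are substitutes.

0.58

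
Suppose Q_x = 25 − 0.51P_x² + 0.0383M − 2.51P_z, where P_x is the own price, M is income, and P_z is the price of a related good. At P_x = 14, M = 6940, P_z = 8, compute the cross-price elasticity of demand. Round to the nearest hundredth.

-0.12

At the given point, Q_x = 25 − 0.51(14)² + 0.0383(6940) − 2.51(8) = 25 − 99.96 + 265.802 − 20.08 = 170.762.
∂Q_x/∂P_z = −2.51, so E_xy = -2.51·(8/170.762) ≈ -0.12.
E_xy < 0: the goods are complements.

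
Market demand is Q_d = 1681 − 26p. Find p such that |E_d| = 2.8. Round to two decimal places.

47.64

Set −bp/(a − bp) = −2.8 ⇒ bp = 2.8(a − bp) ⇒ bp(1+2.8) = 2.8·a.
p = 2.8·1681/(26·3.8) ≈ 47.64.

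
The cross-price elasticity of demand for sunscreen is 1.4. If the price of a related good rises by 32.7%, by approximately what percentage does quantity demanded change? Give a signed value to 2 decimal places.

45.78

%ΔQ ≈ E × %ΔP_y = (1.4) × (32.7%) = 45.78%.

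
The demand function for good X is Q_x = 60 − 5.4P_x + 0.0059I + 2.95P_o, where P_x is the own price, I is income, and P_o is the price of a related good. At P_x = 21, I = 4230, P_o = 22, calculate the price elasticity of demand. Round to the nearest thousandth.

-3.111

First evaluate Q_x: 60 − 5.4(21) + 0.0059(4230) + 2.95(22) = 60 − 113.4 + 24.957 + 64.9 = 36.457.
∂Q_x/∂P_x = −5.4, so E_p = (−5.4)·(21/36.457) ≈ -3.111.
|E_p| > 1: demand is elastic.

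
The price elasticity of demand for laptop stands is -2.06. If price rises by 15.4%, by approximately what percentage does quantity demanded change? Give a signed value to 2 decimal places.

%ΔQ ≈ E × %ΔP = (-2.06) × (15.4%) ≈ -31.72%.

-31.72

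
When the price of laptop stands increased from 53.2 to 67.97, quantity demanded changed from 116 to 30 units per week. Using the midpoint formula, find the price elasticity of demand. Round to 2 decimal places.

%Δq = (30 − 116)/[(116 + 30)/2] = -86/73 ≈ -1.1781.
%Δp = (67.97 − 53.2)/[(53.2 + 67.97)/2] = 14.77/60.585 ≈ 0.2438.
Arc elasticity E = %Δq/%Δp ≈ -1.1781/0.2438 ≈ -4.83.
|E| > 1: demand is elastic over this range.

-4.83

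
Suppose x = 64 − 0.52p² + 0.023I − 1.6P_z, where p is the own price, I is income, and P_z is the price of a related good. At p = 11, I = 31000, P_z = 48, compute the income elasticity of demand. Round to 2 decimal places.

1.12

Evaluating quantity at (p, I, P_z) gives x = 64 − 0.52(11)² + 0.023(31000) − 1.6(48) = 64 − 62.92 + 713 − 76.8 = 637.28.
∂x/∂I = +0.023, so E_I = 0.023·(31000/637.28) ≈ 1.12.
E_I > 1: normal good (luxury).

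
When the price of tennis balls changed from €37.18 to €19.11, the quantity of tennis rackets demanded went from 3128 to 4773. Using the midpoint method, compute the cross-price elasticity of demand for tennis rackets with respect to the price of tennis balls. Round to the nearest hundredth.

-0.65

%ΔQ_x = (4773 − 3128)/[(3128+4773)/2] = 1645/3950.5 ≈ 0.4164.
%ΔP_y = (19.11 − 37.18)/[(37.18+19.11)/2] ≈ -0.6420.
E_xy = 0.4164/-0.6420 ≈ -0.65.
E_xy < 0, so tennis rackets and tennis balls are complements.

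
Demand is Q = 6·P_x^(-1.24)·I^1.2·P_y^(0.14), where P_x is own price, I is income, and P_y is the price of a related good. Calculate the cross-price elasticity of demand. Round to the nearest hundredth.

For a Cobb–Douglas (constant-elasticity) form Q = A·P_y^α·…, the elasticity with respect to P_y equals the exponent α at every point.
Here the exponent on P_y is 0.14, so the cross-price elasticity of demand is 0.14.

0.14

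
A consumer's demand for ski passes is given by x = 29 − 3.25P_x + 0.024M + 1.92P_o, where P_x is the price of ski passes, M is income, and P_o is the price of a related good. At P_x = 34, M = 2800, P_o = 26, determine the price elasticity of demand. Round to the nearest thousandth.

x = 29 − 3.25(34) + 0.024(2800) + 1.92(26) = 29 − 110.5 + 67.2 + 49.92 = 35.62.
∂x/∂P_x = −3.25, so E_p = (−3.25)·(34/35.62) ≈ -3.102.
|E_p| > 1: demand is elastic.

-3.102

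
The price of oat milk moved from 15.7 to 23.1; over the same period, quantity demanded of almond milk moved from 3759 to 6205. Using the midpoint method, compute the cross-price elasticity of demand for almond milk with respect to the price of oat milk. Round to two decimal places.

%ΔQ_x = (6205 − 3759)/[(3759+6205)/2] = 2446/4982 ≈ 0.4910.
%ΔP_y = (23.1 − 15.7)/[(15.7+23.1)/2] ≈ 0.3814.
E_xy = 0.4910/0.3814 ≈ 1.29.
E_xy > 0, so almond milk and oat milk are substitutes.

1.29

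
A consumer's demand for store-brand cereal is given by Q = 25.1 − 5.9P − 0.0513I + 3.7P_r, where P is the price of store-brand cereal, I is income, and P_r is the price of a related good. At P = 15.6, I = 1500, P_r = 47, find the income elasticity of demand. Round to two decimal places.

-2.56

Evaluating quantity at (P, I, P_r) gives Q = 25.1 − 5.9(15.6) − 0.0513(1500) + 3.7(47) = 25.1 − 92.04 − 76.95 + 173.9 = 30.01.
∂Q/∂I = −0.0513, so E_I = -0.0513·(1500/30.01) ≈ -2.56.
E_I < 0: inferior good.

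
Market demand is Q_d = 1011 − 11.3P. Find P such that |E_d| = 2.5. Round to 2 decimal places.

Set −bP/(a − bP) = −2.5 ⇒ bP = 2.5(a − bP) ⇒ bP(1+2.5) = 2.5·a.
P = 2.5·1011/(11.3·3.5) ≈ 63.91.

63.91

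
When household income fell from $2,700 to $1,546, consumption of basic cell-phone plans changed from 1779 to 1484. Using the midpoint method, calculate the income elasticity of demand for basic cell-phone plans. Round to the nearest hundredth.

0.33

%ΔQ = (1484 − 1779)/[(1779+1484)/2] = -295/1631.5 ≈ -0.1808.
%ΔI = (1,546 − 2,700)/[(2,700+1,546)/2] = -1154/2123 ≈ -0.5436.
E_I = %ΔQ/%ΔI ≈ 0.33.
E_I ∈ (0,1): normal good (necessity).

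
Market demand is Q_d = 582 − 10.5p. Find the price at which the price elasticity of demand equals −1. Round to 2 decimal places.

27.71

For linear demand Q_d = a − bp, E = −bp/(a − bp). |E| = 1 ⇒ bp = a − bp ⇒ p = a/(2b).
p = 582/(2·10.5) ≈ 27.71.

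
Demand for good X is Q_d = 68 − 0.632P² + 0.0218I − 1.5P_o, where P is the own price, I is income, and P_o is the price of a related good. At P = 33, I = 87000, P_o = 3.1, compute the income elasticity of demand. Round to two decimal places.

At the given point, Q_d = 68 − 0.632(33)² + 0.0218(87000) − 1.5(3.1) = 68 − 688.248 + 1896.6 − 4.65 = 1271.702.
∂Q_d/∂I = +0.0218, so E_I = 0.0218·(87000/1271.702) ≈ 1.49.
E_I > 1: normal good (luxury).

1.49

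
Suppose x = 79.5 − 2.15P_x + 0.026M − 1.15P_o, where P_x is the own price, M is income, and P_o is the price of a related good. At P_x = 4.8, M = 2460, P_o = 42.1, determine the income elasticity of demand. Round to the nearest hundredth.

At the given point, x = 79.5 − 2.15(4.8) + 0.026(2460) − 1.15(42.1) = 79.5 − 10.32 + 63.96 − 48.415 = 84.725.
∂x/∂M = +0.026, so E_I = 0.026·(2460/84.725) ≈ 0.75.
E_I ∈ (0,1): normal good (necessity).

0.75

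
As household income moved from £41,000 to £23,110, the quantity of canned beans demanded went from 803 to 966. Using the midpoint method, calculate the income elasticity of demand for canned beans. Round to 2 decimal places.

%ΔQ = (966 − 803)/[(803+966)/2] = 163/884.5 ≈ 0.1843.
%ΔI = (23,110 − 41,000)/[(41,000+23,110)/2] = -17890/32055 ≈ -0.5581.
E_I = %ΔQ/%ΔI ≈ -0.33.
E_I < 0: inferior good.

-0.33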